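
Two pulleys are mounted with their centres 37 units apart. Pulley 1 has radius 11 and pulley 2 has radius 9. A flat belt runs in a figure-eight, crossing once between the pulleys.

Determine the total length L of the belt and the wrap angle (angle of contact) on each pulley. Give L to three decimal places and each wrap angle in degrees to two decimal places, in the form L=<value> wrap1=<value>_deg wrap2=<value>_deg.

L=147.933 wrap1=245.44_deg wrap2=245.44_deg

crossed belt: β = asin((r1+r2)/C) = asin(20/37) = 32.7204°
wrap1 = wrap2 = π + 2β = 245.4409°
tangent length = C·cosβ = 31.1288
L = (r1+r2)·wrap + 2·C·cosβ = 20·4.2838 + 2·31.1288 = 147.9326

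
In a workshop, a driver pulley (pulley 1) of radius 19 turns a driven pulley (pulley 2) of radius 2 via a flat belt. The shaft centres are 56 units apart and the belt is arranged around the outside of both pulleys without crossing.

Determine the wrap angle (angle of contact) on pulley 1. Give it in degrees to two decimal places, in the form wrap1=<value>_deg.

wrap1=215.34_deg

open belt: β = asin((r2−r1)/C) = asin(-17/56) = -17.6722°
wrap1 = π − 2β = 215.3445°
wrap2 = π + 2β = 144.6555°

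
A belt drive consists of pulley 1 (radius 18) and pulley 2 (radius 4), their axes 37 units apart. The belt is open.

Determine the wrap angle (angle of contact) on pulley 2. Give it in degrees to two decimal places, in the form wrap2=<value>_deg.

open belt: β = asin((r2−r1)/C) = asin(-14/37) = -22.2333°
wrap1 = π − 2β = 224.4665°
wrap2 = π + 2β = 135.5335°

wrap2=135.53_deg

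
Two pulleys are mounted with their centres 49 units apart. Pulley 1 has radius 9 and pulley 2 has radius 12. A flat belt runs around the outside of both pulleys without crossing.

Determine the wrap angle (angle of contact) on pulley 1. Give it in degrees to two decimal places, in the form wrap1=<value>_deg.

wrap1=172.98_deg

open belt: β = asin((r2−r1)/C) = asin(3/49) = 3.5101°
wrap1 = π − 2β = 172.9798°
wrap2 = π + 2β = 187.0202°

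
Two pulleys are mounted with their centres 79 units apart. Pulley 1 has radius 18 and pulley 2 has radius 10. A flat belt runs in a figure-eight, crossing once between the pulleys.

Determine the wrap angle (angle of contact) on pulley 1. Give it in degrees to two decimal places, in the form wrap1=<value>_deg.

wrap1=221.52_deg

crossed belt: β = asin((r1+r2)/C) = asin(28/79) = 20.7585°
wrap1 = wrap2 = π + 2β = 221.5171°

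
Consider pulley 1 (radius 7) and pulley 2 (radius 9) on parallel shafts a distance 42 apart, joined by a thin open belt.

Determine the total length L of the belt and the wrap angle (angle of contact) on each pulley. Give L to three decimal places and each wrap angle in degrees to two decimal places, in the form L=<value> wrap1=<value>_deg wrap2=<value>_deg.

L=134.361 wrap1=174.54_deg wrap2=185.46_deg

open belt: β = asin((r2−r1)/C) = asin(2/42) = 2.7294°
wrap1 = π − 2β = 174.5412°
wrap2 = π + 2β = 185.4588°
tangent length = C·cosβ = 41.9524
L = r1·wrap1 + r2·wrap2 + 2·C·cosβ = 7·3.0463 + 9·3.2369 + 2·41.9524 = 134.3607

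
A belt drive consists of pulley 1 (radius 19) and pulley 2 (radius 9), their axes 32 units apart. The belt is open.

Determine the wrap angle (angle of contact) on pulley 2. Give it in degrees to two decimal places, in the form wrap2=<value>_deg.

open belt: β = asin((r2−r1)/C) = asin(-10/32) = -18.2100°
wrap1 = π − 2β = 216.4199°
wrap2 = π + 2β = 143.5801°

wrap2=143.58_deg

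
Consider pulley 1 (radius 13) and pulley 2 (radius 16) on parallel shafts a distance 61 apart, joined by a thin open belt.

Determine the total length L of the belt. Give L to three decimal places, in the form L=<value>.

open belt: β = asin((r2−r1)/C) = asin(3/61) = 2.8190°
wrap1 = π − 2β = 174.3621°
wrap2 = π + 2β = 185.6379°
tangent length = C·cosβ = 60.9262
L = r1·wrap1 + r2·wrap2 + 2·C·cosβ = 13·3.0432 + 16·3.2400 + 2·60.9262 = 213.2538

L=213.254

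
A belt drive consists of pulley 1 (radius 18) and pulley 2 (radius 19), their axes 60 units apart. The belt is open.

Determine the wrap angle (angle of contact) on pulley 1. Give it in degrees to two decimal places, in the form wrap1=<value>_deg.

wrap1=178.09_deg

open belt: β = asin((r2−r1)/C) = asin(1/60) = 0.9550°
wrap1 = π − 2β = 178.0901°
wrap2 = π + 2β = 181.9099°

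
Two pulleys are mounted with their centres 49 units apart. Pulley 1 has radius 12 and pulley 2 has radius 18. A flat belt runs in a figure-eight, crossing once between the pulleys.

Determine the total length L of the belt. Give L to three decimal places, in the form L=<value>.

L=211.267

crossed belt: β = asin((r1+r2)/C) = asin(30/49) = 37.7520°
wrap1 = wrap2 = π + 2β = 255.5040°
tangent length = C·cosβ = 38.7427
L = (r1+r2)·wrap + 2·C·cosβ = 30·4.4594 + 2·38.7427 = 211.2671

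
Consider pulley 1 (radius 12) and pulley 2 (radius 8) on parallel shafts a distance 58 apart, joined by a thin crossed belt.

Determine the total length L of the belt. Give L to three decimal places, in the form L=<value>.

L=185.799

crossed belt: β = asin((r1+r2)/C) = asin(20/58) = 20.1713°
wrap1 = wrap2 = π + 2β = 220.3425°
tangent length = C·cosβ = 54.4426
L = (r1+r2)·wrap + 2·C·cosβ = 20·3.8457 + 2·54.4426 = 185.7993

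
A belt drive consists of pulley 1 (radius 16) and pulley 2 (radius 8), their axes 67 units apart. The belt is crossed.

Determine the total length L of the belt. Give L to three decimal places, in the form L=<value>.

crossed belt: β = asin((r1+r2)/C) = asin(24/67) = 20.9902°
wrap1 = wrap2 = π + 2β = 221.9805°
tangent length = C·cosβ = 62.5540
L = (r1+r2)·wrap + 2·C·cosβ = 24·3.8743 + 2·62.5540 = 218.0909

L=218.091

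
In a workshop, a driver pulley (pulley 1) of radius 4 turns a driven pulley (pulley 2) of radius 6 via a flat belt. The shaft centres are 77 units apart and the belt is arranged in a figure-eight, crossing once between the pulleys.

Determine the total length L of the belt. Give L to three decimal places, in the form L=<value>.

L=186.716

crossed belt: β = asin((r1+r2)/C) = asin(10/77) = 7.4621°
wrap1 = wrap2 = π + 2β = 194.9242°
tangent length = C·cosβ = 76.3479
L = (r1+r2)·wrap + 2·C·cosβ = 10·3.4021 + 2·76.3479 = 186.7165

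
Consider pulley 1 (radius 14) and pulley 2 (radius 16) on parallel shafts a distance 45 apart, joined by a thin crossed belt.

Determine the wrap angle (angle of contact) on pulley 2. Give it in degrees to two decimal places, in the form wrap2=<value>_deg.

crossed belt: β = asin((r1+r2)/C) = asin(30/45) = 41.8103°
wrap1 = wrap2 = π + 2β = 263.6206°

wrap2=263.62_deg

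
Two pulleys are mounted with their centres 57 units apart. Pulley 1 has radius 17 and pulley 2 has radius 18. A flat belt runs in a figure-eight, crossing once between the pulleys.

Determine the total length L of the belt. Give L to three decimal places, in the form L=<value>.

crossed belt: β = asin((r1+r2)/C) = asin(35/57) = 37.8818°
wrap1 = wrap2 = π + 2β = 255.7637°
tangent length = C·cosβ = 44.9889
L = (r1+r2)·wrap + 2·C·cosβ = 35·4.4639 + 2·44.9889 = 246.2149

L=246.215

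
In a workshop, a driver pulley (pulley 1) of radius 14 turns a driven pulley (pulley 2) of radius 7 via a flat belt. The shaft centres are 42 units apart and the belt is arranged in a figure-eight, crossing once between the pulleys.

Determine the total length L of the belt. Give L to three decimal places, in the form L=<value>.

L=160.711

crossed belt: β = asin((r1+r2)/C) = asin(21/42) = 30.0000°
wrap1 = wrap2 = π + 2β = 240.0000°
tangent length = C·cosβ = 36.3731
L = (r1+r2)·wrap + 2·C·cosβ = 21·4.1888 + 2·36.3731 = 160.7107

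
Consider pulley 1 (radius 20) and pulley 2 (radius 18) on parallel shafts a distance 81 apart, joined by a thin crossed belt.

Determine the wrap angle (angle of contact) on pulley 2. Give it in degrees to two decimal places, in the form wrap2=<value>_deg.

wrap2=235.96_deg

crossed belt: β = asin((r1+r2)/C) = asin(38/81) = 27.9782°
wrap1 = wrap2 = π + 2β = 235.9564°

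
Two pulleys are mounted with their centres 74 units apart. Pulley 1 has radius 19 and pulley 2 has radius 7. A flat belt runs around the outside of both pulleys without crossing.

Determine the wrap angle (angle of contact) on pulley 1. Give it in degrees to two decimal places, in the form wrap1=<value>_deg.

wrap1=198.66_deg

open belt: β = asin((r2−r1)/C) = asin(-12/74) = -9.3324°
wrap1 = π − 2β = 198.6648°
wrap2 = π + 2β = 161.3352°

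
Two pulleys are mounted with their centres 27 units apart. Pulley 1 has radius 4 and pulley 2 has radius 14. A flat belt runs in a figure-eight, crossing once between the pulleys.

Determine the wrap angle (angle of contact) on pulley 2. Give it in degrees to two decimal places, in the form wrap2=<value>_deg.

wrap2=263.62_deg

crossed belt: β = asin((r1+r2)/C) = asin(18/27) = 41.8103°
wrap1 = wrap2 = π + 2β = 263.6206°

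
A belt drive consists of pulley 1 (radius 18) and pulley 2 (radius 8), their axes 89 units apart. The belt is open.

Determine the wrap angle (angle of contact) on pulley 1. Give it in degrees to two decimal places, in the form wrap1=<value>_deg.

wrap1=192.90_deg

open belt: β = asin((r2−r1)/C) = asin(-10/89) = -6.4514°
wrap1 = π − 2β = 192.9027°
wrap2 = π + 2β = 167.0973°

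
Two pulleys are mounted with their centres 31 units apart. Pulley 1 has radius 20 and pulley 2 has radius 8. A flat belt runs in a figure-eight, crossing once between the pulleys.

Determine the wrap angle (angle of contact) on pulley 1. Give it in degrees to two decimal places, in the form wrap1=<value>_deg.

crossed belt: β = asin((r1+r2)/C) = asin(28/31) = 64.5854°
wrap1 = wrap2 = π + 2β = 309.1708°

wrap1=309.17_deg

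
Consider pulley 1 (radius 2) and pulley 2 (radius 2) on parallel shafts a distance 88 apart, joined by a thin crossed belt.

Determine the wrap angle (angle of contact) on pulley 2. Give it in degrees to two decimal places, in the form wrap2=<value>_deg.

crossed belt: β = asin((r1+r2)/C) = asin(4/88) = 2.6053°
wrap1 = wrap2 = π + 2β = 185.2105°

wrap2=185.21_deg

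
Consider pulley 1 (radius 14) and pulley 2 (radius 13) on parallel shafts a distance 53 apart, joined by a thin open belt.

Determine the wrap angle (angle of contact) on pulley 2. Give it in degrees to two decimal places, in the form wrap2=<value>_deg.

wrap2=177.84_deg

open belt: β = asin((r2−r1)/C) = asin(-1/53) = -1.0811°
wrap1 = π − 2β = 182.1622°
wrap2 = π + 2β = 177.8378°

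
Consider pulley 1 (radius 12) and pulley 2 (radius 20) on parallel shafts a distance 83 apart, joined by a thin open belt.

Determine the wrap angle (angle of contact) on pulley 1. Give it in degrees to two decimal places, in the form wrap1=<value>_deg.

open belt: β = asin((r2−r1)/C) = asin(8/83) = 5.5311°
wrap1 = π − 2β = 168.9379°
wrap2 = π + 2β = 191.0621°

wrap1=168.94_deg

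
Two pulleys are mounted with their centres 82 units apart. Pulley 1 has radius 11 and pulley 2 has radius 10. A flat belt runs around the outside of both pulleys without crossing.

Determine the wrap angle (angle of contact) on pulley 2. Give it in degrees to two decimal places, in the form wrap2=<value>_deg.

open belt: β = asin((r2−r1)/C) = asin(-1/82) = -0.6987°
wrap1 = π − 2β = 181.3975°
wrap2 = π + 2β = 178.6025°

wrap2=178.60_deg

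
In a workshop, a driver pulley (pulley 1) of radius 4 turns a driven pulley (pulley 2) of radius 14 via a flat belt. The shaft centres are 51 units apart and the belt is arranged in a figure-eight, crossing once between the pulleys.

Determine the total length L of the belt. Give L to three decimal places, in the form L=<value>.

crossed belt: β = asin((r1+r2)/C) = asin(18/51) = 20.6673°
wrap1 = wrap2 = π + 2β = 221.3346°
tangent length = C·cosβ = 47.7179
L = (r1+r2)·wrap + 2·C·cosβ = 18·3.8630 + 2·47.7179 = 164.9702

L=164.970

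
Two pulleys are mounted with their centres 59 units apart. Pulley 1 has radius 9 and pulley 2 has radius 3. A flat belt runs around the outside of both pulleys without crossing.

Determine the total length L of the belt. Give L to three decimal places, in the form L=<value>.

open belt: β = asin((r2−r1)/C) = asin(-6/59) = -5.8368°
wrap1 = π − 2β = 191.6736°
wrap2 = π + 2β = 168.3264°
tangent length = C·cosβ = 58.6941
L = r1·wrap1 + r2·wrap2 + 2·C·cosβ = 9·3.3453 + 3·2.9379 + 2·58.6941 = 156.3098

L=156.310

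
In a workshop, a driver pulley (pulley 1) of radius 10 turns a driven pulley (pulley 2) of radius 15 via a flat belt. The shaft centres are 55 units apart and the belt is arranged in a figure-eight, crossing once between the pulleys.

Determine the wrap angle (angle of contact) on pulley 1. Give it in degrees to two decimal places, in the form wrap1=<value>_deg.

crossed belt: β = asin((r1+r2)/C) = asin(25/55) = 27.0357°
wrap1 = wrap2 = π + 2β = 234.0714°

wrap1=234.07_deg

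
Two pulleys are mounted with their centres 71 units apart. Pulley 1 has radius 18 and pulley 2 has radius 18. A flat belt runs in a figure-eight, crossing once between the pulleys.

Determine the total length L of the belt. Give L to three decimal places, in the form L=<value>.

L=273.776

crossed belt: β = asin((r1+r2)/C) = asin(36/71) = 30.4670°
wrap1 = wrap2 = π + 2β = 240.9340°
tangent length = C·cosβ = 61.1964
L = (r1+r2)·wrap + 2·C·cosβ = 36·4.2051 + 2·61.1964 = 273.7761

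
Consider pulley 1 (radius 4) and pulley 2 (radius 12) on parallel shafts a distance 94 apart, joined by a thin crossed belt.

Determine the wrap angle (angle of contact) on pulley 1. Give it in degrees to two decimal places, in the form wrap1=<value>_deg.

crossed belt: β = asin((r1+r2)/C) = asin(16/94) = 9.8002°
wrap1 = wrap2 = π + 2β = 199.6004°

wrap1=199.60_deg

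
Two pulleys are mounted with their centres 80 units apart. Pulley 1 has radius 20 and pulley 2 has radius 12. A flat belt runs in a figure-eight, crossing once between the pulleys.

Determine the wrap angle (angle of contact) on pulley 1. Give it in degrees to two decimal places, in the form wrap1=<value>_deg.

crossed belt: β = asin((r1+r2)/C) = asin(32/80) = 23.5782°
wrap1 = wrap2 = π + 2β = 227.1564°

wrap1=227.16_deg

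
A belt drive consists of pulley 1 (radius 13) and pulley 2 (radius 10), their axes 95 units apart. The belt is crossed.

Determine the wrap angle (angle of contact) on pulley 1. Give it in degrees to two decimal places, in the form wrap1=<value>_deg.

wrap1=208.02_deg

crossed belt: β = asin((r1+r2)/C) = asin(23/95) = 14.0108°
wrap1 = wrap2 = π + 2β = 208.0217°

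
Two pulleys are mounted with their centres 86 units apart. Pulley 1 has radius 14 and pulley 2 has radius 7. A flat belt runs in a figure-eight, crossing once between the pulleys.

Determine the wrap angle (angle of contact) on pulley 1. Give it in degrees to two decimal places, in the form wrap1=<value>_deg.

wrap1=208.27_deg

crossed belt: β = asin((r1+r2)/C) = asin(21/86) = 14.1337°
wrap1 = wrap2 = π + 2β = 208.2675°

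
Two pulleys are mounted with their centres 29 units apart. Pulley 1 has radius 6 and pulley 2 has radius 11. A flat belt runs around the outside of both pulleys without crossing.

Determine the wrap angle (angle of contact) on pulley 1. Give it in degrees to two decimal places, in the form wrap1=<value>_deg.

wrap1=160.14_deg

open belt: β = asin((r2−r1)/C) = asin(5/29) = 9.9282°
wrap1 = π − 2β = 160.1436°
wrap2 = π + 2β = 199.8564°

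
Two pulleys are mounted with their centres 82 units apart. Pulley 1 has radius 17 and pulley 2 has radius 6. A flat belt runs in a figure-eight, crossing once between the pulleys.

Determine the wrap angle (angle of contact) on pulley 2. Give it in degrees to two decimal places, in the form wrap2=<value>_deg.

crossed belt: β = asin((r1+r2)/C) = asin(23/82) = 16.2893°
wrap1 = wrap2 = π + 2β = 212.5786°

wrap2=212.58_deg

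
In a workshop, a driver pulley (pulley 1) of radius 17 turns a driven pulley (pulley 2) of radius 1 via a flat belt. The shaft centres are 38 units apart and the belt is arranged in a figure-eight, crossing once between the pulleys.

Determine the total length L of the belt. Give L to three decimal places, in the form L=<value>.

crossed belt: β = asin((r1+r2)/C) = asin(18/38) = 28.2737°
wrap1 = wrap2 = π + 2β = 236.5474°
tangent length = C·cosβ = 33.4664
L = (r1+r2)·wrap + 2·C·cosβ = 18·4.1285 + 2·33.4664 = 141.2464

L=141.246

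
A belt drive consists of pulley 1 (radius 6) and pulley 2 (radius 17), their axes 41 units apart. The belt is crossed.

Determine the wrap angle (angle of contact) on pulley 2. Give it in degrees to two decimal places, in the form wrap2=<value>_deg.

crossed belt: β = asin((r1+r2)/C) = asin(23/41) = 34.1233°
wrap1 = wrap2 = π + 2β = 248.2466°

wrap2=248.25_deg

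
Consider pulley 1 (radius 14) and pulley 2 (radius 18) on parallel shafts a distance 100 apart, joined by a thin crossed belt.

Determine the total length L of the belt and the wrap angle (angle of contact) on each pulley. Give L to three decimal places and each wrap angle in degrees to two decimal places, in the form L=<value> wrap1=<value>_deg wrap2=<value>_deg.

L=310.861 wrap1=217.33_deg wrap2=217.33_deg

crossed belt: β = asin((r1+r2)/C) = asin(32/100) = 18.6629°
wrap1 = wrap2 = π + 2β = 217.3258°
tangent length = C·cosβ = 94.7418
L = (r1+r2)·wrap + 2·C·cosβ = 32·3.7931 + 2·94.7418 = 310.8612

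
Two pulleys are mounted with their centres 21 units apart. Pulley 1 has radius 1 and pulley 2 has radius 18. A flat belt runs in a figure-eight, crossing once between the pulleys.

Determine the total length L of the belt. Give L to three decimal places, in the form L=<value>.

crossed belt: β = asin((r1+r2)/C) = asin(19/21) = 64.7912°
wrap1 = wrap2 = π + 2β = 309.5825°
tangent length = C·cosβ = 8.9443
L = (r1+r2)·wrap + 2·C·cosβ = 19·5.4032 + 2·8.9443 = 120.5500

L=120.550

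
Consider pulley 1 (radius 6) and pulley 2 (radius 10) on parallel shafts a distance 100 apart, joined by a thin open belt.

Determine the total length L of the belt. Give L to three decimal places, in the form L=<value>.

L=250.426

open belt: β = asin((r2−r1)/C) = asin(4/100) = 2.2924°
wrap1 = π − 2β = 175.4151°
wrap2 = π + 2β = 184.5849°
tangent length = C·cosβ = 99.9200
L = r1·wrap1 + r2·wrap2 + 2·C·cosβ = 6·3.0616 + 10·3.2216 + 2·99.9200 = 250.4255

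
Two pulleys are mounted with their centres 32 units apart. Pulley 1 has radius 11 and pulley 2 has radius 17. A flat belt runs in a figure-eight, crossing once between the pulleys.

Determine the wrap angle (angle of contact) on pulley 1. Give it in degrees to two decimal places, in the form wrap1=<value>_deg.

crossed belt: β = asin((r1+r2)/C) = asin(28/32) = 61.0450°
wrap1 = wrap2 = π + 2β = 302.0900°

wrap1=302.09_deg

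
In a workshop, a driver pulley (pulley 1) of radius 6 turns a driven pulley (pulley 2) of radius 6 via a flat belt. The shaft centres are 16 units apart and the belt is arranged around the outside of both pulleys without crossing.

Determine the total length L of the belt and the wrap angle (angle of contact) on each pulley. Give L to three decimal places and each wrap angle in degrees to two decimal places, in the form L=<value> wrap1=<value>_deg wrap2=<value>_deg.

L=69.699 wrap1=180.00_deg wrap2=180.00_deg

open belt: β = asin((r2−r1)/C) = asin(0/16) = 0.0000°
wrap1 = π − 2β = 180.0000°
wrap2 = π + 2β = 180.0000°
tangent length = C·cosβ = 16.0000
L = r1·wrap1 + r2·wrap2 + 2·C·cosβ = 6·3.1416 + 6·3.1416 + 2·16.0000 = 69.6991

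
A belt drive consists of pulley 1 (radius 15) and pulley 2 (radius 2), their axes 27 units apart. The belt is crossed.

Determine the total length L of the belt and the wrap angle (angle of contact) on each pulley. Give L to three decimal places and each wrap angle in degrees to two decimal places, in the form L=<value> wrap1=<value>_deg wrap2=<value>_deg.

crossed belt: β = asin((r1+r2)/C) = asin(17/27) = 39.0228°
wrap1 = wrap2 = π + 2β = 258.0456°
tangent length = C·cosβ = 20.9762
L = (r1+r2)·wrap + 2·C·cosβ = 17·4.5037 + 2·20.9762 = 118.5160

L=118.516 wrap1=258.05_deg wrap2=258.05_deg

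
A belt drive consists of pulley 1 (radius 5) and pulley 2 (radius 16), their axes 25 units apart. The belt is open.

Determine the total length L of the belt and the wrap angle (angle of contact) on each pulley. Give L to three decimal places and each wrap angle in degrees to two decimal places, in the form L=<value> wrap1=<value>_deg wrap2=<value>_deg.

L=120.897 wrap1=127.79_deg wrap2=232.21_deg

open belt: β = asin((r2−r1)/C) = asin(11/25) = 26.1039°
wrap1 = π − 2β = 127.7922°
wrap2 = π + 2β = 232.2078°
tangent length = C·cosβ = 22.4499
L = r1·wrap1 + r2·wrap2 + 2·C·cosβ = 5·2.2304 + 16·4.0528 + 2·22.4499 = 120.8965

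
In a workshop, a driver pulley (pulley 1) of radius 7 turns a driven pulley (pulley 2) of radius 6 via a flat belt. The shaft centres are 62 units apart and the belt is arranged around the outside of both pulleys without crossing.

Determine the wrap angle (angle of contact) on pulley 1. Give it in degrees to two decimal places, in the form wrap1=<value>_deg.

open belt: β = asin((r2−r1)/C) = asin(-1/62) = -0.9242°
wrap1 = π − 2β = 181.8483°
wrap2 = π + 2β = 178.1517°

wrap1=181.85_deg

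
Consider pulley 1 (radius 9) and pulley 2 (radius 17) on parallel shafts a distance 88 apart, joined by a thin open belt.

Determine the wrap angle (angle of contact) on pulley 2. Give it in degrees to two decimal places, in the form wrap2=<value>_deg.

open belt: β = asin((r2−r1)/C) = asin(8/88) = 5.2159°
wrap1 = π − 2β = 169.5682°
wrap2 = π + 2β = 190.4318°

wrap2=190.43_deg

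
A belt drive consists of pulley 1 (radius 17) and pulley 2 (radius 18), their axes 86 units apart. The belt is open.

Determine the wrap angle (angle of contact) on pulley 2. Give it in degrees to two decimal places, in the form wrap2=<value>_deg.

open belt: β = asin((r2−r1)/C) = asin(1/86) = 0.6662°
wrap1 = π − 2β = 178.6675°
wrap2 = π + 2β = 181.3325°

wrap2=181.33_deg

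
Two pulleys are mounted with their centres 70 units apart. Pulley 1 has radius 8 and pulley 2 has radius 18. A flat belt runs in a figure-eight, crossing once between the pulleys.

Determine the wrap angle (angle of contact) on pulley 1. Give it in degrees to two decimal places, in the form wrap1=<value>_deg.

wrap1=223.61_deg

crossed belt: β = asin((r1+r2)/C) = asin(26/70) = 21.8037°
wrap1 = wrap2 = π + 2β = 223.6075°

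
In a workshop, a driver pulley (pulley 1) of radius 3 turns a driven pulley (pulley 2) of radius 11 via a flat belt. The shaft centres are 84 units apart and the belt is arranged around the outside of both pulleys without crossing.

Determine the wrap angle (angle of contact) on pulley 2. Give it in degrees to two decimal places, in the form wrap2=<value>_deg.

wrap2=190.93_deg

open belt: β = asin((r2−r1)/C) = asin(8/84) = 5.4650°
wrap1 = π − 2β = 169.0700°
wrap2 = π + 2β = 190.9300°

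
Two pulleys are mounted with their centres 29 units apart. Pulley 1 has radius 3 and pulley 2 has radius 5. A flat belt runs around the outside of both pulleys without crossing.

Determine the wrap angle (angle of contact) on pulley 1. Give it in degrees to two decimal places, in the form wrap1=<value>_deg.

wrap1=172.09_deg

open belt: β = asin((r2−r1)/C) = asin(2/29) = 3.9546°
wrap1 = π − 2β = 172.0909°
wrap2 = π + 2β = 187.9091°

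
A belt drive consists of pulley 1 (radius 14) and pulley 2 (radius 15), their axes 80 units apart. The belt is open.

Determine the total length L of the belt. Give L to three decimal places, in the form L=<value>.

open belt: β = asin((r2−r1)/C) = asin(1/80) = 0.7162°
wrap1 = π − 2β = 178.5676°
wrap2 = π + 2β = 181.4324°
tangent length = C·cosβ = 79.9937
L = r1·wrap1 + r2·wrap2 + 2·C·cosβ = 14·3.1166 + 15·3.1666 + 2·79.9937 = 251.1187

L=251.119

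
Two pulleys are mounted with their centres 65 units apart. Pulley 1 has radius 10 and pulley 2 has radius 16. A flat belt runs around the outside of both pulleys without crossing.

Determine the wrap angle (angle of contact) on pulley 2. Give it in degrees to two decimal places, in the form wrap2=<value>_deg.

open belt: β = asin((r2−r1)/C) = asin(6/65) = 5.2964°
wrap1 = π − 2β = 169.4072°
wrap2 = π + 2β = 190.5928°

wrap2=190.59_deg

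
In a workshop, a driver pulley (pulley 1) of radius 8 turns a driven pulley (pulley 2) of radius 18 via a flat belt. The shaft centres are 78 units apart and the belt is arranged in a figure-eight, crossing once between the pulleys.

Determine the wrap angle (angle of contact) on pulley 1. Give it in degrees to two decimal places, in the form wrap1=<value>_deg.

wrap1=218.94_deg

crossed belt: β = asin((r1+r2)/C) = asin(26/78) = 19.4712°
wrap1 = wrap2 = π + 2β = 218.9424°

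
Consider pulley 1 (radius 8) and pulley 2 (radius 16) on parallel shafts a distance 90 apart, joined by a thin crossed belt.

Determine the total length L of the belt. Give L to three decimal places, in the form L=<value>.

L=261.837

crossed belt: β = asin((r1+r2)/C) = asin(24/90) = 15.4660°
wrap1 = wrap2 = π + 2β = 210.9320°
tangent length = C·cosβ = 86.7410
L = (r1+r2)·wrap + 2·C·cosβ = 24·3.6815 + 2·86.7410 = 261.8370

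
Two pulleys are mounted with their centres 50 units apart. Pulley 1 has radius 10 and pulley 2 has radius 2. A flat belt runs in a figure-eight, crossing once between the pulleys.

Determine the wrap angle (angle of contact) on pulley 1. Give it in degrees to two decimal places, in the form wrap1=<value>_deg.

crossed belt: β = asin((r1+r2)/C) = asin(12/50) = 13.8865°
wrap1 = wrap2 = π + 2β = 207.7731°

wrap1=207.77_deg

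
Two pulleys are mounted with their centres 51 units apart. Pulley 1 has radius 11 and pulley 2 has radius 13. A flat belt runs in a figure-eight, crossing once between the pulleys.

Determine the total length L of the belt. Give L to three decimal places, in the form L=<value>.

L=188.916

crossed belt: β = asin((r1+r2)/C) = asin(24/51) = 28.0725°
wrap1 = wrap2 = π + 2β = 236.1450°
tangent length = C·cosβ = 45.0000
L = (r1+r2)·wrap + 2·C·cosβ = 24·4.1215 + 2·45.0000 = 188.9162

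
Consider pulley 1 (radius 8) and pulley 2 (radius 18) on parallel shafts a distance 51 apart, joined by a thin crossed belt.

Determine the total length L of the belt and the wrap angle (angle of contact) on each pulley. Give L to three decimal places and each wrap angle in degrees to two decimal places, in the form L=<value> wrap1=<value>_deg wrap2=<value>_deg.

crossed belt: β = asin((r1+r2)/C) = asin(26/51) = 30.6508°
wrap1 = wrap2 = π + 2β = 241.3015°
tangent length = C·cosβ = 43.8748
L = (r1+r2)·wrap + 2·C·cosβ = 26·4.2115 + 2·43.8748 = 197.2488

L=197.249 wrap1=241.30_deg wrap2=241.30_deg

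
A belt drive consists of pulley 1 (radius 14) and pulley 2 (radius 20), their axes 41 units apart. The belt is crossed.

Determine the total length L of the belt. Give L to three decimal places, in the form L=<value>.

crossed belt: β = asin((r1+r2)/C) = asin(34/41) = 56.0236°
wrap1 = wrap2 = π + 2β = 292.0473°
tangent length = C·cosβ = 22.9129
L = (r1+r2)·wrap + 2·C·cosβ = 34·5.0972 + 2·22.9129 = 219.1301

L=219.130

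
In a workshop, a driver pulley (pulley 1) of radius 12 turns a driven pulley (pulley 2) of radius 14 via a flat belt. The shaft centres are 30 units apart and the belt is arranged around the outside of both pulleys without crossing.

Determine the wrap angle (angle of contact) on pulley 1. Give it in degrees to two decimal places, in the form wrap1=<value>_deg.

wrap1=172.35_deg

open belt: β = asin((r2−r1)/C) = asin(2/30) = 3.8226°
wrap1 = π − 2β = 172.3549°
wrap2 = π + 2β = 187.6451°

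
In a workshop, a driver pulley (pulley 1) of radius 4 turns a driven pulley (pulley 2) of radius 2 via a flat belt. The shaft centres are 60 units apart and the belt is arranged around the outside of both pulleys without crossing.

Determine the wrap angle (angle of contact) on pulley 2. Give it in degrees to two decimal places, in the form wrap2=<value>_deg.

wrap2=176.18_deg

open belt: β = asin((r2−r1)/C) = asin(-2/60) = -1.9102°
wrap1 = π − 2β = 183.8204°
wrap2 = π + 2β = 176.1796°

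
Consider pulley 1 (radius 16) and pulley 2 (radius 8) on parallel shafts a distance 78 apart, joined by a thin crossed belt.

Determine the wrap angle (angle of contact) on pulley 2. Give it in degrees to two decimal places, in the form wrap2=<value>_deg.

crossed belt: β = asin((r1+r2)/C) = asin(24/78) = 17.9202°
wrap1 = wrap2 = π + 2β = 215.8404°

wrap2=215.84_deg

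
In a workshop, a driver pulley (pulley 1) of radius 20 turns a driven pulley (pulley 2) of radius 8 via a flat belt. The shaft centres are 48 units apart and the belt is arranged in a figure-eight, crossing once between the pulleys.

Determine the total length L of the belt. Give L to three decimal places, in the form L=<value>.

crossed belt: β = asin((r1+r2)/C) = asin(28/48) = 35.6853°
wrap1 = wrap2 = π + 2β = 251.3707°
tangent length = C·cosβ = 38.9872
L = (r1+r2)·wrap + 2·C·cosβ = 28·4.3872 + 2·38.9872 = 200.8172

L=200.817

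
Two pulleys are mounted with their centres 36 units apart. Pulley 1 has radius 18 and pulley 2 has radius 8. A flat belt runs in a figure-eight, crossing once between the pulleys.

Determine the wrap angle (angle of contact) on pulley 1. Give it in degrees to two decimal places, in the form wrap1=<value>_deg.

wrap1=272.48_deg

crossed belt: β = asin((r1+r2)/C) = asin(26/36) = 46.2383°
wrap1 = wrap2 = π + 2β = 272.4765°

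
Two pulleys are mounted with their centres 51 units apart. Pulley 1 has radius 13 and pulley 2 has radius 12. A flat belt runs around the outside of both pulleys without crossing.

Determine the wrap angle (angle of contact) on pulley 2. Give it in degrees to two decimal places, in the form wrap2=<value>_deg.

open belt: β = asin((r2−r1)/C) = asin(-1/51) = -1.1235°
wrap1 = π − 2β = 182.2470°
wrap2 = π + 2β = 177.7530°

wrap2=177.75_deg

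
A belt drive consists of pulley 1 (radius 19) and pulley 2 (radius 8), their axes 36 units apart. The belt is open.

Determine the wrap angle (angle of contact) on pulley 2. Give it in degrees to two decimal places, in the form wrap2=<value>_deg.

open belt: β = asin((r2−r1)/C) = asin(-11/36) = -17.7916°
wrap1 = π − 2β = 215.5832°
wrap2 = π + 2β = 144.4168°

wrap2=144.42_deg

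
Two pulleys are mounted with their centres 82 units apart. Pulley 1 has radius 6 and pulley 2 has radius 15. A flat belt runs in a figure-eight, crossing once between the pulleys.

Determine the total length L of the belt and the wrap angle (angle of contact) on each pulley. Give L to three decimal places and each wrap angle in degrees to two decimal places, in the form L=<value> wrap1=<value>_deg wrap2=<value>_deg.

L=235.381 wrap1=209.68_deg wrap2=209.68_deg

crossed belt: β = asin((r1+r2)/C) = asin(21/82) = 14.8386°
wrap1 = wrap2 = π + 2β = 209.6773°
tangent length = C·cosβ = 79.2654
L = (r1+r2)·wrap + 2·C·cosβ = 21·3.6596 + 2·79.2654 = 235.3815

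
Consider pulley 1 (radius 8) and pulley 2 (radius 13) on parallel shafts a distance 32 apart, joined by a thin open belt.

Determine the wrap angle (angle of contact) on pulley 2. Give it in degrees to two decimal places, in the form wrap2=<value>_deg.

open belt: β = asin((r2−r1)/C) = asin(5/32) = 8.9893°
wrap1 = π − 2β = 162.0214°
wrap2 = π + 2β = 197.9786°

wrap2=197.98_deg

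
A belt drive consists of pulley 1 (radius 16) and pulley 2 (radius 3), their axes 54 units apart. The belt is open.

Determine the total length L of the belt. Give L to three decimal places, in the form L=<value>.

L=170.835

open belt: β = asin((r2−r1)/C) = asin(-13/54) = -13.9303°
wrap1 = π − 2β = 207.8605°
wrap2 = π + 2β = 152.1395°
tangent length = C·cosβ = 52.4118
L = r1·wrap1 + r2·wrap2 + 2·C·cosβ = 16·3.6279 + 3·2.6553 + 2·52.4118 = 170.8353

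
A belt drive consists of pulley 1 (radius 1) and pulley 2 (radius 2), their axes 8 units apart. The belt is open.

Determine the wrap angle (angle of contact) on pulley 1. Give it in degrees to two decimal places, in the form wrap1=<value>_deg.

open belt: β = asin((r2−r1)/C) = asin(1/8) = 7.1808°
wrap1 = π − 2β = 165.6385°
wrap2 = π + 2β = 194.3615°

wrap1=165.64_deg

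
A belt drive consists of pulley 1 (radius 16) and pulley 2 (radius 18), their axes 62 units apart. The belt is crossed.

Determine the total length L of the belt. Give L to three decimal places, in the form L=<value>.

L=249.976

crossed belt: β = asin((r1+r2)/C) = asin(34/62) = 33.2564°
wrap1 = wrap2 = π + 2β = 246.5129°
tangent length = C·cosβ = 51.8459
L = (r1+r2)·wrap + 2·C·cosβ = 34·4.3025 + 2·51.8459 = 249.9755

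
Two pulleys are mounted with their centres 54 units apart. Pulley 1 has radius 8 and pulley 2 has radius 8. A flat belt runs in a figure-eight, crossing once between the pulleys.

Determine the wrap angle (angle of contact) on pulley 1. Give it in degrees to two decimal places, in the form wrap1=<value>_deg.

crossed belt: β = asin((r1+r2)/C) = asin(16/54) = 17.2353°
wrap1 = wrap2 = π + 2β = 214.4706°

wrap1=214.47_deg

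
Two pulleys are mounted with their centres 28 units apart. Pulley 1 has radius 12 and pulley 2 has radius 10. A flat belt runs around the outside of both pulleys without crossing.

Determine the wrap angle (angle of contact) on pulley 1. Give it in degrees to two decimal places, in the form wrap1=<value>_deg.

wrap1=188.19_deg

open belt: β = asin((r2−r1)/C) = asin(-2/28) = -4.0960°
wrap1 = π − 2β = 188.1921°
wrap2 = π + 2β = 171.8079°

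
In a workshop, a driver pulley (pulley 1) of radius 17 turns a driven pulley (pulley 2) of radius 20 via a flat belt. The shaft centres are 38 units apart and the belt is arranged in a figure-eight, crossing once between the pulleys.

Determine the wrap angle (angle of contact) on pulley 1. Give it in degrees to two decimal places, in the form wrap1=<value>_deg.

crossed belt: β = asin((r1+r2)/C) = asin(37/38) = 76.8264°
wrap1 = wrap2 = π + 2β = 333.6529°

wrap1=333.65_deg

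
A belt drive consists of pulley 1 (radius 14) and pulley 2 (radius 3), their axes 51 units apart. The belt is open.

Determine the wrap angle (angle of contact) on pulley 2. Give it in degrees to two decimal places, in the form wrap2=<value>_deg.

open belt: β = asin((r2−r1)/C) = asin(-11/51) = -12.4558°
wrap1 = π − 2β = 204.9116°
wrap2 = π + 2β = 155.0884°

wrap2=155.09_deg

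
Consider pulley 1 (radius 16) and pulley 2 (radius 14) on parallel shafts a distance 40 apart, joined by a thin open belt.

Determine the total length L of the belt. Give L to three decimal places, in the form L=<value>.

L=174.348

open belt: β = asin((r2−r1)/C) = asin(-2/40) = -2.8660°
wrap1 = π − 2β = 185.7320°
wrap2 = π + 2β = 174.2680°
tangent length = C·cosβ = 39.9500
L = r1·wrap1 + r2·wrap2 + 2·C·cosβ = 16·3.2416 + 14·3.0416 + 2·39.9500 = 174.3478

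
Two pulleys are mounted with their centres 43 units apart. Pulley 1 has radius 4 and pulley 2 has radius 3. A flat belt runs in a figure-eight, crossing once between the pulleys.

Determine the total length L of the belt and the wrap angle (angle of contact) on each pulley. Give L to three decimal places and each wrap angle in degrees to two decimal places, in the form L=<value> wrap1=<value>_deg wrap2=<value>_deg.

L=109.133 wrap1=198.74_deg wrap2=198.74_deg

crossed belt: β = asin((r1+r2)/C) = asin(7/43) = 9.3689°
wrap1 = wrap2 = π + 2β = 198.7378°
tangent length = C·cosβ = 42.4264
L = (r1+r2)·wrap + 2·C·cosβ = 7·3.4686 + 2·42.4264 = 109.1332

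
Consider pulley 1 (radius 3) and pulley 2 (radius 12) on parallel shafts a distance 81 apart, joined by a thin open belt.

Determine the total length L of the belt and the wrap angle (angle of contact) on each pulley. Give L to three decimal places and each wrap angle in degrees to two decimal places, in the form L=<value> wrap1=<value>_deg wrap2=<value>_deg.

L=210.125 wrap1=167.24_deg wrap2=192.76_deg

open belt: β = asin((r2−r1)/C) = asin(9/81) = 6.3794°
wrap1 = π − 2β = 167.2413°
wrap2 = π + 2β = 192.7587°
tangent length = C·cosβ = 80.4984
L = r1·wrap1 + r2·wrap2 + 2·C·cosβ = 3·2.9189 + 12·3.3643 + 2·80.4984 = 210.1249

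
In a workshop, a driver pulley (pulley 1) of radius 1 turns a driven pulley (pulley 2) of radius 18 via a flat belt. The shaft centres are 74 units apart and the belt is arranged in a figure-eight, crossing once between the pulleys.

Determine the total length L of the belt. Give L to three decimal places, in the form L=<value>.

L=212.596

crossed belt: β = asin((r1+r2)/C) = asin(19/74) = 14.8777°
wrap1 = wrap2 = π + 2β = 209.7554°
tangent length = C·cosβ = 71.5192
L = (r1+r2)·wrap + 2·C·cosβ = 19·3.6609 + 2·71.5192 = 212.5960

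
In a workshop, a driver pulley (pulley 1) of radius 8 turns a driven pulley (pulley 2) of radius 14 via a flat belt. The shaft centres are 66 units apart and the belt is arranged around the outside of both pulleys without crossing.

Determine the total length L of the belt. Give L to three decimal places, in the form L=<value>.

L=201.661

open belt: β = asin((r2−r1)/C) = asin(6/66) = 5.2159°
wrap1 = π − 2β = 169.5682°
wrap2 = π + 2β = 190.4318°
tangent length = C·cosβ = 65.7267
L = r1·wrap1 + r2·wrap2 + 2·C·cosβ = 8·2.9595 + 14·3.3237 + 2·65.7267 = 201.6609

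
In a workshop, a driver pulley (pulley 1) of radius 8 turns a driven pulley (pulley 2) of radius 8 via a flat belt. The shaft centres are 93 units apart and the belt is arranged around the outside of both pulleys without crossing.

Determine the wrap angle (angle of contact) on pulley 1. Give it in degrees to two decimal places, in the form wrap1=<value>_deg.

wrap1=180.00_deg

open belt: β = asin((r2−r1)/C) = asin(0/93) = 0.0000°
wrap1 = π − 2β = 180.0000°
wrap2 = π + 2β = 180.0000°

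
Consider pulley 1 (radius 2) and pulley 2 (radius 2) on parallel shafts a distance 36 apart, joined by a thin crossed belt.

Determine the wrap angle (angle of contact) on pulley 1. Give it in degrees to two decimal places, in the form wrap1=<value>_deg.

wrap1=192.76_deg

crossed belt: β = asin((r1+r2)/C) = asin(4/36) = 6.3794°
wrap1 = wrap2 = π + 2β = 192.7587°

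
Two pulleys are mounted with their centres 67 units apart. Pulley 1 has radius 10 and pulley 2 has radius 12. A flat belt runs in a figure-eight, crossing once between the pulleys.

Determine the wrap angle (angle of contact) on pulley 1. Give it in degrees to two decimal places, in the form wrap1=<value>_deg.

wrap1=218.34_deg

crossed belt: β = asin((r1+r2)/C) = asin(22/67) = 19.1692°
wrap1 = wrap2 = π + 2β = 218.3383°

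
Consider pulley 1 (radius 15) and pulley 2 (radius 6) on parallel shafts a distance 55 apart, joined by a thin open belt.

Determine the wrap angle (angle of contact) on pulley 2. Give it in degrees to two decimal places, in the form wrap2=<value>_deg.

wrap2=161.16_deg

open belt: β = asin((r2−r1)/C) = asin(-9/55) = -9.4180°
wrap1 = π − 2β = 198.8361°
wrap2 = π + 2β = 161.1639°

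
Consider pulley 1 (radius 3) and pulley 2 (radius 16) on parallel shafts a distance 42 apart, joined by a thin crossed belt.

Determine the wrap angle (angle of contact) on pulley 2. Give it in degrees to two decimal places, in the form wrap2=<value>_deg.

crossed belt: β = asin((r1+r2)/C) = asin(19/42) = 26.8965°
wrap1 = wrap2 = π + 2β = 233.7931°

wrap2=233.79_deg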